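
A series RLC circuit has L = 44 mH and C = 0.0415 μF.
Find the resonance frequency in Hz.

Step 1 — Resonance condition Im(Z)=0 gives ω₀ = 1/√(LC).
Step 2 — ω₀ = 1/√(0.044·4.15e-08) = 2.34e+04 rad/s.
Step 3 — f₀ = ω₀/(2π) = 3725 Hz.

f₀ = 3725 Hz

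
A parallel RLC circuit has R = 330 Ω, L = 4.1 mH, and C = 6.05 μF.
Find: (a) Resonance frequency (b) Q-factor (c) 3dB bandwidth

Step 1 — Resonance: ω₀ = 1/√(LC) = 1/√(0.0041·6.05e-06) = 6349 rad/s.
Step 2 — f₀ = ω₀/(2π) = 1011 Hz.
Step 3 — Parallel Q: Q = R/(ω₀L) = 330/(6349·0.0041) = 12.68.
Step 4 — Bandwidth: Δω = ω₀/Q = 500.9 rad/s; BW = Δω/(2π) = 79.72 Hz.

(a) f₀ = 1011 Hz  (b) Q = 12.68  (c) BW = 79.72 Hz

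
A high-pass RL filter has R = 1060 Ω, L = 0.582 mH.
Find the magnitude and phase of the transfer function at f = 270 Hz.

Step 1 — Angular frequency: ω = 2π·270 = 1696 rad/s.
Step 2 — Transfer function: H(jω) = jωL/(R + jωL).
Step 3 — Numerator jωL = j·0.9873; denominator R + jωL = 1060 + j0.9873.
Step 4 — H = 8.676e-07 + j0.0009315.
Step 5 — Magnitude: |H| = 0.0009315 (-60.6 dB); phase: φ = 89.9°.

|H| = 0.0009315 (-60.6 dB), φ = 89.9°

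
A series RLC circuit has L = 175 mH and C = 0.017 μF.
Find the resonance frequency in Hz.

Step 1 — Resonance condition Im(Z)=0 gives ω₀ = 1/√(LC).
Step 2 — ω₀ = 1/√(0.175·1.7e-08) = 1.833e+04 rad/s.
Step 3 — f₀ = ω₀/(2π) = 2918 Hz.

f₀ = 2918 Hz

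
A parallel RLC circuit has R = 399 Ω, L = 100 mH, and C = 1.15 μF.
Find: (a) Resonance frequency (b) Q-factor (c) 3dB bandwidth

Step 1 — Resonance: ω₀ = 1/√(LC) = 1/√(0.1·1.15e-06) = 2949 rad/s.
Step 2 — f₀ = ω₀/(2π) = 469.3 Hz.
Step 3 — Parallel Q: Q = R/(ω₀L) = 399/(2949·0.1) = 1.353.
Step 4 — Bandwidth: Δω = ω₀/Q = 2179 rad/s; BW = Δω/(2π) = 346.9 Hz.

(a) f₀ = 469.3 Hz  (b) Q = 1.353  (c) BW = 346.9 Hz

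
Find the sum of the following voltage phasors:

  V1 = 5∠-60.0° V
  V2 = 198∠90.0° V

Step 1 — Convert each phasor to rectangular form:
  V1 = 5·(cos(-60.0°) + j·sin(-60.0°)) = 2.5 - j4.33 V
  V2 = 198·(cos(90.0°) + j·sin(90.0°)) = 0 + j198 V
Step 2 — Sum components: V_total = 2.5 + j193.7 V.
Step 3 — Convert to polar: |V_total| = 193.7 V, ∠V_total = 89.3°.

V_total = 193.7∠89.3° V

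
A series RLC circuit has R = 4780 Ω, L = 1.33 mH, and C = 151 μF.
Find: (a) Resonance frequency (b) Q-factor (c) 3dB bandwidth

Step 1 — Resonance: ω₀ = 1/√(LC) = 1/√(0.00133·0.000151) = 2231 rad/s.
Step 2 — f₀ = ω₀/(2π) = 355.1 Hz.
Step 3 — Series Q: Q = ω₀L/R = 2231·0.00133/4780 = 0.0006209.
Step 4 — Bandwidth: Δω = ω₀/Q = 3.594e+06 rad/s; BW = Δω/(2π) = 5.72e+05 Hz.

(a) f₀ = 355.1 Hz  (b) Q = 0.0006209  (c) BW = 5.72e+05 Hz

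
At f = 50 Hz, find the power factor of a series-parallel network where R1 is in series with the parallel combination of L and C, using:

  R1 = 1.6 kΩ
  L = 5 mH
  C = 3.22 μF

Step 1 — Angular frequency: ω = 2π·f = 2π·50 = 314.2 rad/s.
Step 2 — Component impedances:
  R1: Z = R = 1600 Ω
  L: Z = jωL = j·314.2·0.005 = 0 + j1.571 Ω
  C: Z = 1/(jωC) = -j/(ω·C) = 0 - j988.5 Ω
Step 3 — Parallel branch: L || C = 1/(1/L + 1/C) = 0 + j1.573 Ω.
Step 4 — Series with R1: Z_total = R1 + (L || C) = 1600 + j1.573 Ω = 1600∠0.1° Ω.
Step 5 — Power factor: PF = cos(φ) = Re(Z)/|Z| = 1600/1600 = 1.
Step 6 — Type: Im(Z) = 1.573 ⇒ lagging (phase φ = 0.1°).

PF = 1 (lagging, φ = 0.1°)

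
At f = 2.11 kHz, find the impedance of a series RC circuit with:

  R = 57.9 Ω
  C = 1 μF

Step 1 — Angular frequency: ω = 2π·f = 2π·2110 = 1.326e+04 rad/s.
Step 2 — Component impedances:
  R: Z = R = 57.9 Ω
  C: Z = 1/(jωC) = -j/(ω·C) = 0 - j75.43 Ω
Step 3 — Series combination: Z_total = R + C = 57.9 - j75.43 Ω = 95.09∠-52.5° Ω.

Z = 57.9 - j75.43 Ω = 95.09∠-52.5° Ω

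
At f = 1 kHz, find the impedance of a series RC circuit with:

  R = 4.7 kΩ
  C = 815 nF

Step 1 — Angular frequency: ω = 2π·f = 2π·1000 = 6283 rad/s.
Step 2 — Component impedances:
  R: Z = R = 4700 Ω
  C: Z = 1/(jωC) = -j/(ω·C) = 0 - j195.3 Ω
Step 3 — Series combination: Z_total = R + C = 4700 - j195.3 Ω = 4704∠-2.4° Ω.

Z = 4700 - j195.3 Ω = 4704∠-2.4° Ω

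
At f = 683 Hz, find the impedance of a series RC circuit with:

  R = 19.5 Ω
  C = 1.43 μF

Step 1 — Angular frequency: ω = 2π·f = 2π·683 = 4291 rad/s.
Step 2 — Component impedances:
  R: Z = R = 19.5 Ω
  C: Z = 1/(jωC) = -j/(ω·C) = 0 - j163 Ω
Step 3 — Series combination: Z_total = R + C = 19.5 - j163 Ω = 164.1∠-83.2° Ω.

Z = 19.5 - j163 Ω = 164.1∠-83.2° Ω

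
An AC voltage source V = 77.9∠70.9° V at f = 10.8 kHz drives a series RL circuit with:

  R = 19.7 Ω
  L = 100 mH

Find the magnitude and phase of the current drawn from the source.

Step 1 — Angular frequency: ω = 2π·f = 2π·1.08e+04 = 6.786e+04 rad/s.
Step 2 — Component impedances:
  R: Z = R = 19.7 Ω
  L: Z = jωL = j·6.786e+04·0.1 = 0 + j6786 Ω
Step 3 — Series combination: Z_total = R + L = 19.7 + j6786 Ω = 6786∠89.8° Ω.
Step 4 — Source phasor: V = 77.9∠70.9° V = 25.49 + j73.61 V.
Step 5 — Ohm's law: I = V / Z_total = (25.49 + j73.61) / (19.7 + j6786) = 0.01086 - j0.003725 A.
Step 6 — Convert to polar: |I| = 0.01148 A, ∠I = -18.9°.

I = 0.01148∠-18.9° A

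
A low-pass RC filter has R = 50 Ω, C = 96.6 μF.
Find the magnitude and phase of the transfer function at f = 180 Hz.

Step 1 — Angular frequency: ω = 2π·180 = 1131 rad/s.
Step 2 — Transfer function: H(jω) = 1/(1 + jωRC).
Step 3 — Denominator: 1 + jωRC = 1 + j·1131·50·9.66e-05 = 1 + j5.463.
Step 4 — H = 0.03243 - j0.1771.
Step 5 — Magnitude: |H| = 0.1801 (-14.9 dB); phase: φ = -79.6°.

|H| = 0.1801 (-14.9 dB), φ = -79.6°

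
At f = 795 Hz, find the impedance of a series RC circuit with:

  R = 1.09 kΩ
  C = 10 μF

Step 1 — Angular frequency: ω = 2π·f = 2π·795 = 4995 rad/s.
Step 2 — Component impedances:
  R: Z = R = 1090 Ω
  C: Z = 1/(jωC) = -j/(ω·C) = 0 - j20.02 Ω
Step 3 — Series combination: Z_total = R + C = 1090 - j20.02 Ω = 1090∠-1.1° Ω.

Z = 1090 - j20.02 Ω = 1090∠-1.1° Ω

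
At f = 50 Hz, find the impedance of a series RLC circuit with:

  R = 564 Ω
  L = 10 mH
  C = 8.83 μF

Step 1 — Angular frequency: ω = 2π·f = 2π·50 = 314.2 rad/s.
Step 2 — Component impedances:
  R: Z = R = 564 Ω
  L: Z = jωL = j·314.2·0.01 = 0 + j3.142 Ω
  C: Z = 1/(jωC) = -j/(ω·C) = 0 - j360.5 Ω
Step 3 — Series combination: Z_total = R + L + C = 564 - j357.3 Ω = 667.7∠-32.4° Ω.

Z = 564 - j357.3 Ω = 667.7∠-32.4° Ω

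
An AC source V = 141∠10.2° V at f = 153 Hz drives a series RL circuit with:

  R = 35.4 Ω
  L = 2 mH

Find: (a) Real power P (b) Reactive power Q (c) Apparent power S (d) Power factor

Step 1 — Angular frequency: ω = 2π·f = 2π·153 = 961.3 rad/s.
Step 2 — Component impedances:
  R: Z = R = 35.4 Ω
  L: Z = jωL = j·961.3·0.002 = 0 + j1.923 Ω
Step 3 — Series combination: Z_total = R + L = 35.4 + j1.923 Ω = 35.45∠3.1° Ω.
Step 4 — Source phasor: V = 141∠10.2° V = 138.8 + j24.97 V.
Step 5 — Current: I = V / Z = 3.947 + j0.491 A = 3.977∠7.1° A.
Step 6 — Complex power: S = V·I* = 560 + j30.41 VA.
Step 7 — Real power: P = Re(S) = 560 W.
Step 8 — Reactive power: Q = Im(S) = 30.41 VAR.
Step 9 — Apparent power: |S| = 560.8 VA.
Step 10 — Power factor: PF = P/|S| = 0.9985 (lagging).

(a) P = 560 W  (b) Q = 30.41 VAR  (c) S = 560.8 VA  (d) PF = 0.9985 (lagging)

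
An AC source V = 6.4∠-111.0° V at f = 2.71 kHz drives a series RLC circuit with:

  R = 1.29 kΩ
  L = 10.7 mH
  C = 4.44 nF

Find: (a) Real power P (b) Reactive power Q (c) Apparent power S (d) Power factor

Step 1 — Angular frequency: ω = 2π·f = 2π·2710 = 1.703e+04 rad/s.
Step 2 — Component impedances:
  R: Z = R = 1290 Ω
  L: Z = jωL = j·1.703e+04·0.0107 = 0 + j182.2 Ω
  C: Z = 1/(jωC) = -j/(ω·C) = 0 - j1.323e+04 Ω
Step 3 — Series combination: Z_total = R + L + C = 1290 - j1.305e+04 Ω = 1.311e+04∠-84.4° Ω.
Step 4 — Source phasor: V = 6.4∠-111.0° V = -2.294 - j5.975 V.
Step 5 — Current: I = V / Z = 0.0004364 - j0.000219 A = 0.0004882∠-26.6° A.
Step 6 — Complex power: S = V·I* = 0.0003075 - j0.003109 VA.
Step 7 — Real power: P = Re(S) = 0.0003075 W.
Step 8 — Reactive power: Q = Im(S) = -0.003109 VAR.
Step 9 — Apparent power: |S| = 0.003125 VA.
Step 10 — Power factor: PF = P/|S| = 0.09841 (leading).

(a) P = 0.0003075 W  (b) Q = -0.003109 VAR  (c) S = 0.003125 VA  (d) PF = 0.09841 (leading)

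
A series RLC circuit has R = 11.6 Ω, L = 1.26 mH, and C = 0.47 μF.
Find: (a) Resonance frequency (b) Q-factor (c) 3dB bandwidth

Step 1 — Resonance: ω₀ = 1/√(LC) = 1/√(0.00126·4.7e-07) = 4.109e+04 rad/s.
Step 2 — f₀ = ω₀/(2π) = 6540 Hz.
Step 3 — Series Q: Q = ω₀L/R = 4.109e+04·0.00126/11.6 = 4.464.
Step 4 — Bandwidth: Δω = ω₀/Q = 9206 rad/s; BW = Δω/(2π) = 1465 Hz.

(a) f₀ = 6540 Hz  (b) Q = 4.464  (c) BW = 1465 Hz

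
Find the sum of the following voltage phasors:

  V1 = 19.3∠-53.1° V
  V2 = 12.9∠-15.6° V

Step 1 — Convert each phasor to rectangular form:
  V1 = 19.3·(cos(-53.1°) + j·sin(-53.1°)) = 11.59 - j15.43 V
  V2 = 12.9·(cos(-15.6°) + j·sin(-15.6°)) = 12.42 - j3.469 V
Step 2 — Sum components: V_total = 24.01 - j18.9 V.
Step 3 — Convert to polar: |V_total| = 30.56 V, ∠V_total = -38.2°.

V_total = 30.56∠-38.2° V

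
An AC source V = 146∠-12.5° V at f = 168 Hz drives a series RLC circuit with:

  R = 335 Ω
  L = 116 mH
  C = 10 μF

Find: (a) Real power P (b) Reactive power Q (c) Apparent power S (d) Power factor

Step 1 — Angular frequency: ω = 2π·f = 2π·168 = 1056 rad/s.
Step 2 — Component impedances:
  R: Z = R = 335 Ω
  L: Z = jωL = j·1056·0.116 = 0 + j122.4 Ω
  C: Z = 1/(jωC) = -j/(ω·C) = 0 - j94.74 Ω
Step 3 — Series combination: Z_total = R + L + C = 335 + j27.71 Ω = 336.1∠4.7° Ω.
Step 4 — Source phasor: V = 146∠-12.5° V = 142.5 - j31.6 V.
Step 5 — Current: I = V / Z = 0.4148 - j0.1286 A = 0.4343∠-17.2° A.
Step 6 — Complex power: S = V·I* = 63.2 + j5.228 VA.
Step 7 — Real power: P = Re(S) = 63.2 W.
Step 8 — Reactive power: Q = Im(S) = 5.228 VAR.
Step 9 — Apparent power: |S| = 63.41 VA.
Step 10 — Power factor: PF = P/|S| = 0.9966 (lagging).

(a) P = 63.2 W  (b) Q = 5.228 VAR  (c) S = 63.41 VA  (d) PF = 0.9966 (lagging)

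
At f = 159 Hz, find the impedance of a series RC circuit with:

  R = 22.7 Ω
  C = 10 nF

Step 1 — Angular frequency: ω = 2π·f = 2π·159 = 999 rad/s.
Step 2 — Component impedances:
  R: Z = R = 22.7 Ω
  C: Z = 1/(jωC) = -j/(ω·C) = 0 - j1.001e+05 Ω
Step 3 — Series combination: Z_total = R + C = 22.7 - j1.001e+05 Ω = 1.001e+05∠-90.0° Ω.

Z = 22.7 - j1.001e+05 Ω = 1.001e+05∠-90.0° Ω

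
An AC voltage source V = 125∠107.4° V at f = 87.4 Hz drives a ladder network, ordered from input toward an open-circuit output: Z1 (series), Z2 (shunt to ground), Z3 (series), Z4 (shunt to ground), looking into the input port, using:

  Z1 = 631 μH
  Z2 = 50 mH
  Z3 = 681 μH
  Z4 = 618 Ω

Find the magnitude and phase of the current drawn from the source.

Step 1 — Angular frequency: ω = 2π·f = 2π·87.4 = 549.2 rad/s.
Step 2 — Component impedances:
  Z1: Z = jωL = j·549.2·0.000631 = 0 + j0.3465 Ω
  Z2: Z = jωL = j·549.2·0.05 = 0 + j27.46 Ω
  Z3: Z = jωL = j·549.2·0.000681 = 0 + j0.374 Ω
  Z4: Z = R = 618 Ω
Step 3 — Ladder network (open output): work backward from the far end, alternating series and parallel combinations. Z_in = 1.217 + j27.75 Ω = 27.78∠87.5° Ω.
Step 4 — Source phasor: V = 125∠107.4° V = -37.38 + j119.3 V.
Step 5 — Ohm's law: I = V / Z_total = (-37.38 + j119.3) / (1.217 + j27.75) = 4.231 + j1.533 A.
Step 6 — Convert to polar: |I| = 4.5 A, ∠I = 19.9°.

I = 4.5∠19.9° A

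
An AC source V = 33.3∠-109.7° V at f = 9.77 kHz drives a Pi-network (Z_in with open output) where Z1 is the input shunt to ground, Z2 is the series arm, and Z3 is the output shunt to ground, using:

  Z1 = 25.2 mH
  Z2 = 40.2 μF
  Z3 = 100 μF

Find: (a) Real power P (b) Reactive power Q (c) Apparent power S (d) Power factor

Step 1 — Angular frequency: ω = 2π·f = 2π·9770 = 6.139e+04 rad/s.
Step 2 — Component impedances:
  Z1: Z = jωL = j·6.139e+04·0.0252 = 0 + j1547 Ω
  Z2: Z = 1/(jωC) = -j/(ω·C) = 0 - j0.4052 Ω
  Z3: Z = 1/(jωC) = -j/(ω·C) = 0 - j0.1629 Ω
Step 3 — With open output, the series arm Z2 and the output shunt Z3 appear in series to ground: Z2 + Z3 = 0 - j0.5681 Ω.
Step 4 — Parallel with input shunt Z1: Z_in = Z1 || (Z2 + Z3) = 0 - j0.5683 Ω = 0.5683∠-90.0° Ω.
Step 5 — Source phasor: V = 33.3∠-109.7° V = -11.23 - j31.35 V.
Step 6 — Current: I = V / Z = 55.16 - j19.75 A = 58.59∠-19.7° A.
Step 7 — Complex power: S = V·I* = 0 - j1951 VA.
Step 8 — Real power: P = Re(S) = 0 W.
Step 9 — Reactive power: Q = Im(S) = -1951 VAR.
Step 10 — Apparent power: |S| = 1951 VA.
Step 11 — Power factor: PF = P/|S| = 0 (leading).

(a) P = 0 W  (b) Q = -1951 VAR  (c) S = 1951 VA  (d) PF = 0 (leading)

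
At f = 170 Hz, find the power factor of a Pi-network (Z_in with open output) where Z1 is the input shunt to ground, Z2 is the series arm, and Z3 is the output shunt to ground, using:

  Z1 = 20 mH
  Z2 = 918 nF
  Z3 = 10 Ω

Step 1 — Angular frequency: ω = 2π·f = 2π·170 = 1068 rad/s.
Step 2 — Component impedances:
  Z1: Z = jωL = j·1068·0.02 = 0 + j21.36 Ω
  Z2: Z = 1/(jωC) = -j/(ω·C) = 0 - j1020 Ω
  Z3: Z = R = 10 Ω
Step 3 — With open output, the series arm Z2 and the output shunt Z3 appear in series to ground: Z2 + Z3 = 10 - j1020 Ω.
Step 4 — Parallel with input shunt Z1: Z_in = Z1 || (Z2 + Z3) = 0.004577 + j21.82 Ω = 21.82∠90.0° Ω.
Step 5 — Power factor: PF = cos(φ) = Re(Z)/|Z| = 0.004577/21.82 = 0.0002098.
Step 6 — Type: Im(Z) = 21.82 ⇒ lagging (phase φ = 90.0°).

PF = 0.0002098 (lagging, φ = 90.0°)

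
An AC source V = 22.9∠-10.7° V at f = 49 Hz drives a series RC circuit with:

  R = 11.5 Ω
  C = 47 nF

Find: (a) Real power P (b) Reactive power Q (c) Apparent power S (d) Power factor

Step 1 — Angular frequency: ω = 2π·f = 2π·49 = 307.9 rad/s.
Step 2 — Component impedances:
  R: Z = R = 11.5 Ω
  C: Z = 1/(jωC) = -j/(ω·C) = 0 - j6.911e+04 Ω
Step 3 — Series combination: Z_total = R + C = 11.5 - j6.911e+04 Ω = 6.911e+04∠-90.0° Ω.
Step 4 — Source phasor: V = 22.9∠-10.7° V = 22.5 - j4.252 V.
Step 5 — Current: I = V / Z = 6.158e-05 + j0.0003256 A = 0.0003314∠79.3° A.
Step 6 — Complex power: S = V·I* = 1.263e-06 - j0.007588 VA.
Step 7 — Real power: P = Re(S) = 1.263e-06 W.
Step 8 — Reactive power: Q = Im(S) = -0.007588 VAR.
Step 9 — Apparent power: |S| = 0.007588 VA.
Step 10 — Power factor: PF = P/|S| = 0.0001664 (leading).

(a) P = 1.263e-06 W  (b) Q = -0.007588 VAR  (c) S = 0.007588 VA  (d) PF = 0.0001664 (leading)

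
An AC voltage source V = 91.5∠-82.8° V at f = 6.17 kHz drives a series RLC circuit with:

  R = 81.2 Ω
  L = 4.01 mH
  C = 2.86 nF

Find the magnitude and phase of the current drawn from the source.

Step 1 — Angular frequency: ω = 2π·f = 2π·6170 = 3.877e+04 rad/s.
Step 2 — Component impedances:
  R: Z = R = 81.2 Ω
  L: Z = jωL = j·3.877e+04·0.00401 = 0 + j155.5 Ω
  C: Z = 1/(jωC) = -j/(ω·C) = 0 - j9019 Ω
Step 3 — Series combination: Z_total = R + L + C = 81.2 - j8864 Ω = 8864∠-89.5° Ω.
Step 4 — Source phasor: V = 91.5∠-82.8° V = 11.47 - j90.78 V.
Step 5 — Ohm's law: I = V / Z_total = (11.47 - j90.78) / (81.2 - j8864) = 0.01025 + j0.0012 A.
Step 6 — Convert to polar: |I| = 0.01032 A, ∠I = 6.7°.

I = 0.01032∠6.7° A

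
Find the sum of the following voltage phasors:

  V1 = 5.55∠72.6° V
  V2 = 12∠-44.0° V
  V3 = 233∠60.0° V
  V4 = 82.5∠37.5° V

Step 1 — Convert each phasor to rectangular form:
  V1 = 5.55·(cos(72.6°) + j·sin(72.6°)) = 1.66 + j5.296 V
  V2 = 12·(cos(-44.0°) + j·sin(-44.0°)) = 8.632 - j8.336 V
  V3 = 233·(cos(60.0°) + j·sin(60.0°)) = 116.5 + j201.8 V
  V4 = 82.5·(cos(37.5°) + j·sin(37.5°)) = 65.45 + j50.22 V
Step 2 — Sum components: V_total = 192.2 + j249 V.
Step 3 — Convert to polar: |V_total| = 314.6 V, ∠V_total = 52.3°.

V_total = 314.6∠52.3° V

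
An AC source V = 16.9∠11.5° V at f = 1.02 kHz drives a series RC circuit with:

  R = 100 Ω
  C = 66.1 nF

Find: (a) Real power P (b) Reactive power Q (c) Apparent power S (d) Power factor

Step 1 — Angular frequency: ω = 2π·f = 2π·1020 = 6409 rad/s.
Step 2 — Component impedances:
  R: Z = R = 100 Ω
  C: Z = 1/(jωC) = -j/(ω·C) = 0 - j2361 Ω
Step 3 — Series combination: Z_total = R + C = 100 - j2361 Ω = 2363∠-87.6° Ω.
Step 4 — Source phasor: V = 16.9∠11.5° V = 16.56 + j3.369 V.
Step 5 — Current: I = V / Z = -0.001128 + j0.007063 A = 0.007153∠99.1° A.
Step 6 — Complex power: S = V·I* = 0.005116 - j0.1208 VA.
Step 7 — Real power: P = Re(S) = 0.005116 W.
Step 8 — Reactive power: Q = Im(S) = -0.1208 VAR.
Step 9 — Apparent power: |S| = 0.1209 VA.
Step 10 — Power factor: PF = P/|S| = 0.04232 (leading).

(a) P = 0.005116 W  (b) Q = -0.1208 VAR  (c) S = 0.1209 VA  (d) PF = 0.04232 (leading)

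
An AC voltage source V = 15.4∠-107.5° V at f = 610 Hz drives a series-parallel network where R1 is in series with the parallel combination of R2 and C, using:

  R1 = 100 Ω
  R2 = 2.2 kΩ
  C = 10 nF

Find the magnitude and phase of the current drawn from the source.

Step 1 — Angular frequency: ω = 2π·f = 2π·610 = 3833 rad/s.
Step 2 — Component impedances:
  R1: Z = R = 100 Ω
  R2: Z = R = 2200 Ω
  C: Z = 1/(jωC) = -j/(ω·C) = 0 - j2.609e+04 Ω
Step 3 — Parallel branch: R2 || C = 1/(1/R2 + 1/C) = 2184 - j184.2 Ω.
Step 4 — Series with R1: Z_total = R1 + (R2 || C) = 2284 - j184.2 Ω = 2292∠-4.6° Ω.
Step 5 — Source phasor: V = 15.4∠-107.5° V = -4.631 - j14.69 V.
Step 6 — Ohm's law: I = V / Z_total = (-4.631 - j14.69) / (2284 - j184.2) = -0.001499 - j0.00655 A.
Step 7 — Convert to polar: |I| = 0.006719 A, ∠I = -102.9°.

I = 0.006719∠-102.9° A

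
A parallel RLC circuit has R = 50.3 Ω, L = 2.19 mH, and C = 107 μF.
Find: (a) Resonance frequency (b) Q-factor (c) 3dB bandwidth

Step 1 — Resonance: ω₀ = 1/√(LC) = 1/√(0.00219·0.000107) = 2066 rad/s.
Step 2 — f₀ = ω₀/(2π) = 328.8 Hz.
Step 3 — Parallel Q: Q = R/(ω₀L) = 50.3/(2066·0.00219) = 11.12.
Step 4 — Bandwidth: Δω = ω₀/Q = 185.8 rad/s; BW = Δω/(2π) = 29.57 Hz.

(a) f₀ = 328.8 Hz  (b) Q = 11.12  (c) BW = 29.57 Hz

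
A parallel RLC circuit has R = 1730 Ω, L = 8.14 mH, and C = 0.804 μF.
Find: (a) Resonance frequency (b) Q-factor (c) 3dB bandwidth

Step 1 — Resonance: ω₀ = 1/√(LC) = 1/√(0.00814·8.04e-07) = 1.236e+04 rad/s.
Step 2 — f₀ = ω₀/(2π) = 1967 Hz.
Step 3 — Parallel Q: Q = R/(ω₀L) = 1730/(1.236e+04·0.00814) = 17.19.
Step 4 — Bandwidth: Δω = ω₀/Q = 718.9 rad/s; BW = Δω/(2π) = 114.4 Hz.

(a) f₀ = 1967 Hz  (b) Q = 17.19  (c) BW = 114.4 Hz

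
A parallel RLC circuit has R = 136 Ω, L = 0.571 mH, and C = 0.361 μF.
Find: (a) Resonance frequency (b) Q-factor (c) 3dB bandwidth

Step 1 — Resonance: ω₀ = 1/√(LC) = 1/√(0.000571·3.61e-07) = 6.965e+04 rad/s.
Step 2 — f₀ = ω₀/(2π) = 1.109e+04 Hz.
Step 3 — Parallel Q: Q = R/(ω₀L) = 136/(6.965e+04·0.000571) = 3.42.
Step 4 — Bandwidth: Δω = ω₀/Q = 2.037e+04 rad/s; BW = Δω/(2π) = 3242 Hz.

(a) f₀ = 1.109e+04 Hz  (b) Q = 3.42  (c) BW = 3242 Hz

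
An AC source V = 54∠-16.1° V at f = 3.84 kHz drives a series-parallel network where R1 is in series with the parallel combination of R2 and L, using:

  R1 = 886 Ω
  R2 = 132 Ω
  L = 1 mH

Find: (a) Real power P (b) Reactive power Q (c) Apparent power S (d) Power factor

Step 1 — Angular frequency: ω = 2π·f = 2π·3840 = 2.413e+04 rad/s.
Step 2 — Component impedances:
  R1: Z = R = 886 Ω
  R2: Z = R = 132 Ω
  L: Z = jωL = j·2.413e+04·0.001 = 0 + j24.13 Ω
Step 3 — Parallel branch: R2 || L = 1/(1/R2 + 1/L) = 4.268 + j23.35 Ω.
Step 4 — Series with R1: Z_total = R1 + (R2 || L) = 890.3 + j23.35 Ω = 890.6∠1.5° Ω.
Step 5 — Source phasor: V = 54∠-16.1° V = 51.88 - j14.97 V.
Step 6 — Current: I = V / Z = 0.0578 - j0.01834 A = 0.06064∠-17.6° A.
Step 7 — Complex power: S = V·I* = 3.273 + j0.08584 VA.
Step 8 — Real power: P = Re(S) = 3.273 W.
Step 9 — Reactive power: Q = Im(S) = 0.08584 VAR.
Step 10 — Apparent power: |S| = 3.274 VA.
Step 11 — Power factor: PF = P/|S| = 0.9997 (lagging).

(a) P = 3.273 W  (b) Q = 0.08584 VAR  (c) S = 3.274 VA  (d) PF = 0.9997 (lagging)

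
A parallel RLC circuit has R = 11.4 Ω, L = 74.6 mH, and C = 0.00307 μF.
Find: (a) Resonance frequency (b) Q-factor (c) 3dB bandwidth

Step 1 — Resonance: ω₀ = 1/√(LC) = 1/√(0.0746·3.07e-09) = 6.608e+04 rad/s.
Step 2 — f₀ = ω₀/(2π) = 1.052e+04 Hz.
Step 3 — Parallel Q: Q = R/(ω₀L) = 11.4/(6.608e+04·0.0746) = 0.002313.
Step 4 — Bandwidth: Δω = ω₀/Q = 2.857e+07 rad/s; BW = Δω/(2π) = 4.548e+06 Hz.

(a) f₀ = 1.052e+04 Hz  (b) Q = 0.002313  (c) BW = 4.548e+06 Hz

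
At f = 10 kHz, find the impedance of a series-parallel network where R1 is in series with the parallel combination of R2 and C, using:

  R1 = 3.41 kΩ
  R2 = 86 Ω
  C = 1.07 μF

Step 1 — Angular frequency: ω = 2π·f = 2π·1e+04 = 6.283e+04 rad/s.
Step 2 — Component impedances:
  R1: Z = R = 3410 Ω
  R2: Z = R = 86 Ω
  C: Z = 1/(jωC) = -j/(ω·C) = 0 - j14.87 Ω
Step 3 — Parallel branch: R2 || C = 1/(1/R2 + 1/C) = 2.498 - j14.44 Ω.
Step 4 — Series with R1: Z_total = R1 + (R2 || C) = 3412 - j14.44 Ω = 3413∠-0.2° Ω.

Z = 3412 - j14.44 Ω = 3413∠-0.2° Ω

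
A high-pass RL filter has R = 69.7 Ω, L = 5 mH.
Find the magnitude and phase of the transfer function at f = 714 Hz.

Step 1 — Angular frequency: ω = 2π·714 = 4486 rad/s.
Step 2 — Transfer function: H(jω) = jωL/(R + jωL).
Step 3 — Numerator jωL = j·22.43; denominator R + jωL = 69.7 + j22.43.
Step 4 — H = 0.09385 + j0.2916.
Step 5 — Magnitude: |H| = 0.3063 (-10.3 dB); phase: φ = 72.2°.

|H| = 0.3063 (-10.3 dB), φ = 72.2°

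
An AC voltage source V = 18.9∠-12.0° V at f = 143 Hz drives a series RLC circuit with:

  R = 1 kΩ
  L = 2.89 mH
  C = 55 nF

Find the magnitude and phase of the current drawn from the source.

Step 1 — Angular frequency: ω = 2π·f = 2π·143 = 898.5 rad/s.
Step 2 — Component impedances:
  R: Z = R = 1000 Ω
  L: Z = jωL = j·898.5·0.00289 = 0 + j2.597 Ω
  C: Z = 1/(jωC) = -j/(ω·C) = 0 - j2.024e+04 Ω
Step 3 — Series combination: Z_total = R + L + C = 1000 - j2.023e+04 Ω = 2.026e+04∠-87.2° Ω.
Step 4 — Source phasor: V = 18.9∠-12.0° V = 18.49 - j3.93 V.
Step 5 — Ohm's law: I = V / Z_total = (18.49 - j3.93) / (1000 - j2.023e+04) = 0.0002388 + j0.0009019 A.
Step 6 — Convert to polar: |I| = 0.000933 A, ∠I = 75.2°.

I = 0.000933∠75.2° A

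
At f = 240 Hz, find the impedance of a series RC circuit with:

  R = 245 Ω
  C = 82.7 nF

Step 1 — Angular frequency: ω = 2π·f = 2π·240 = 1508 rad/s.
Step 2 — Component impedances:
  R: Z = R = 245 Ω
  C: Z = 1/(jωC) = -j/(ω·C) = 0 - j8019 Ω
Step 3 — Series combination: Z_total = R + C = 245 - j8019 Ω = 8022∠-88.2° Ω.

Z = 245 - j8019 Ω = 8022∠-88.2° Ω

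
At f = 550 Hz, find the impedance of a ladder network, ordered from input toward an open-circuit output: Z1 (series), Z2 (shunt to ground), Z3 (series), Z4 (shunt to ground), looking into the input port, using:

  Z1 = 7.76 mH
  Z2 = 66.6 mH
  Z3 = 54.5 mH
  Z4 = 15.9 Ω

Step 1 — Angular frequency: ω = 2π·f = 2π·550 = 3456 rad/s.
Step 2 — Component impedances:
  Z1: Z = jωL = j·3456·0.00776 = 0 + j26.82 Ω
  Z2: Z = jωL = j·3456·0.0666 = 0 + j230.2 Ω
  Z3: Z = jωL = j·3456·0.0545 = 0 + j188.3 Ω
  Z4: Z = R = 15.9 Ω
Step 3 — Ladder network (open output): work backward from the far end, alternating series and parallel combinations. Z_in = 4.802 + j130.6 Ω = 130.7∠87.9° Ω.

Z = 4.802 + j130.6 Ω = 130.7∠87.9° Ω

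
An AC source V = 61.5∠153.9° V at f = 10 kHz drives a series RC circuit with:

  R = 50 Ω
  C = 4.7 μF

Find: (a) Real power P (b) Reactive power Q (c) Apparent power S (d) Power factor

Step 1 — Angular frequency: ω = 2π·f = 2π·1e+04 = 6.283e+04 rad/s.
Step 2 — Component impedances:
  R: Z = R = 50 Ω
  C: Z = 1/(jωC) = -j/(ω·C) = 0 - j3.386 Ω
Step 3 — Series combination: Z_total = R + C = 50 - j3.386 Ω = 50.11∠-3.9° Ω.
Step 4 — Source phasor: V = 61.5∠153.9° V = -55.23 + j27.06 V.
Step 5 — Current: I = V / Z = -1.136 + j0.4642 A = 1.227∠157.8° A.
Step 6 — Complex power: S = V·I* = 75.3 - j5.1 VA.
Step 7 — Real power: P = Re(S) = 75.3 W.
Step 8 — Reactive power: Q = Im(S) = -5.1 VAR.
Step 9 — Apparent power: |S| = 75.47 VA.
Step 10 — Power factor: PF = P/|S| = 0.9977 (leading).

(a) P = 75.3 W  (b) Q = -5.1 VAR  (c) S = 75.47 VA  (d) PF = 0.9977 (leading)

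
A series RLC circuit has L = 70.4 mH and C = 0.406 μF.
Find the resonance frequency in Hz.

Step 1 — Resonance condition Im(Z)=0 gives ω₀ = 1/√(LC).
Step 2 — ω₀ = 1/√(0.0704·4.06e-07) = 5915 rad/s.
Step 3 — f₀ = ω₀/(2π) = 941.4 Hz.

f₀ = 941.4 Hz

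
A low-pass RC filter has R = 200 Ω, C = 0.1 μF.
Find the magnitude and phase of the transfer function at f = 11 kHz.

Step 1 — Angular frequency: ω = 2π·1.1e+04 = 6.912e+04 rad/s.
Step 2 — Transfer function: H(jω) = 1/(1 + jωRC).
Step 3 — Denominator: 1 + jωRC = 1 + j·6.912e+04·200·1e-07 = 1 + j1.382.
Step 4 — H = 0.3436 - j0.4749.
Step 5 — Magnitude: |H| = 0.5861 (-4.6 dB); phase: φ = -54.1°.

|H| = 0.5861 (-4.6 dB), φ = -54.1°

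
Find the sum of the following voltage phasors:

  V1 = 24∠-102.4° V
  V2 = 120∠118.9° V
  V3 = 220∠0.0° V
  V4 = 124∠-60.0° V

Step 1 — Convert each phasor to rectangular form:
  V1 = 24·(cos(-102.4°) + j·sin(-102.4°)) = -5.154 - j23.44 V
  V2 = 120·(cos(118.9°) + j·sin(118.9°)) = -57.99 + j105.1 V
  V3 = 220·(cos(0.0°) + j·sin(0.0°)) = 220 V
  V4 = 124·(cos(-60.0°) + j·sin(-60.0°)) = 62 - j107.4 V
Step 2 — Sum components: V_total = 218.9 - j25.77 V.
Step 3 — Convert to polar: |V_total| = 220.4 V, ∠V_total = -6.7°.

V_total = 220.4∠-6.7° V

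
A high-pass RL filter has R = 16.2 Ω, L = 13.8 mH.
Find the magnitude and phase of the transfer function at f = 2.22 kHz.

Step 1 — Angular frequency: ω = 2π·2220 = 1.395e+04 rad/s.
Step 2 — Transfer function: H(jω) = jωL/(R + jωL).
Step 3 — Numerator jωL = j·192.5; denominator R + jωL = 16.2 + j192.5.
Step 4 — H = 0.993 + j0.08357.
Step 5 — Magnitude: |H| = 0.9965 (-0.0 dB); phase: φ = 4.8°.

|H| = 0.9965 (-0.0 dB), φ = 4.8°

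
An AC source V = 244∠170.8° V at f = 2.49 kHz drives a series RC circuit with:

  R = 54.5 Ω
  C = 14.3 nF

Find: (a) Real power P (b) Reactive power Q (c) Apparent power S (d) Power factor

Step 1 — Angular frequency: ω = 2π·f = 2π·2490 = 1.565e+04 rad/s.
Step 2 — Component impedances:
  R: Z = R = 54.5 Ω
  C: Z = 1/(jωC) = -j/(ω·C) = 0 - j4470 Ω
Step 3 — Series combination: Z_total = R + C = 54.5 - j4470 Ω = 4470∠-89.3° Ω.
Step 4 — Source phasor: V = 244∠170.8° V = -240.9 + j39.01 V.
Step 5 — Current: I = V / Z = -0.009383 - j0.05377 A = 0.05458∠-99.9° A.
Step 6 — Complex power: S = V·I* = 0.1624 - j13.32 VA.
Step 7 — Real power: P = Re(S) = 0.1624 W.
Step 8 — Reactive power: Q = Im(S) = -13.32 VAR.
Step 9 — Apparent power: |S| = 13.32 VA.
Step 10 — Power factor: PF = P/|S| = 0.01219 (leading).

(a) P = 0.1624 W  (b) Q = -13.32 VAR  (c) S = 13.32 VA  (d) PF = 0.01219 (leading)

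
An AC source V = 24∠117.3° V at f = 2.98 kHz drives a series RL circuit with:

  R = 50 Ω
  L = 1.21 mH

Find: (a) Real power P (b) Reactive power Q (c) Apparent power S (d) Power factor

Step 1 — Angular frequency: ω = 2π·f = 2π·2980 = 1.872e+04 rad/s.
Step 2 — Component impedances:
  R: Z = R = 50 Ω
  L: Z = jωL = j·1.872e+04·0.00121 = 0 + j22.66 Ω
Step 3 — Series combination: Z_total = R + L = 50 + j22.66 Ω = 54.89∠24.4° Ω.
Step 4 — Source phasor: V = 24∠117.3° V = -11.01 + j21.33 V.
Step 5 — Current: I = V / Z = -0.0223 + j0.4366 A = 0.4372∠92.9° A.
Step 6 — Complex power: S = V·I* = 9.558 + j4.331 VA.
Step 7 — Real power: P = Re(S) = 9.558 W.
Step 8 — Reactive power: Q = Im(S) = 4.331 VAR.
Step 9 — Apparent power: |S| = 10.49 VA.
Step 10 — Power factor: PF = P/|S| = 0.9109 (lagging).

(a) P = 9.558 W  (b) Q = 4.331 VAR  (c) S = 10.49 VA  (d) PF = 0.9109 (lagging)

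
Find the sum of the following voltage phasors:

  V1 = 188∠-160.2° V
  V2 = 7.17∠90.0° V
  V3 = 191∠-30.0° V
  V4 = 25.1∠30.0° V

Step 1 — Convert each phasor to rectangular form:
  V1 = 188·(cos(-160.2°) + j·sin(-160.2°)) = -176.9 - j63.68 V
  V2 = 7.17·(cos(90.0°) + j·sin(90.0°)) = 0 + j7.17 V
  V3 = 191·(cos(-30.0°) + j·sin(-30.0°)) = 165.4 - j95.5 V
  V4 = 25.1·(cos(30.0°) + j·sin(30.0°)) = 21.74 + j12.55 V
Step 2 — Sum components: V_total = 10.26 - j139.5 V.
Step 3 — Convert to polar: |V_total| = 139.8 V, ∠V_total = -85.8°.

V_total = 139.8∠-85.8° V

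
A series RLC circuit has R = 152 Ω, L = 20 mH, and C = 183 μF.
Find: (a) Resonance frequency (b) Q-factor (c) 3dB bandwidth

Step 1 — Resonance: ω₀ = 1/√(LC) = 1/√(0.02·0.000183) = 522.7 rad/s.
Step 2 — f₀ = ω₀/(2π) = 83.19 Hz.
Step 3 — Series Q: Q = ω₀L/R = 522.7·0.02/152 = 0.06878.
Step 4 — Bandwidth: Δω = ω₀/Q = 7600 rad/s; BW = Δω/(2π) = 1210 Hz.

(a) f₀ = 83.19 Hz  (b) Q = 0.06878  (c) BW = 1210 Hz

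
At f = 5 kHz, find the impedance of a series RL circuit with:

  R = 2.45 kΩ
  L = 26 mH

Step 1 — Angular frequency: ω = 2π·f = 2π·5000 = 3.142e+04 rad/s.
Step 2 — Component impedances:
  R: Z = R = 2450 Ω
  L: Z = jωL = j·3.142e+04·0.026 = 0 + j816.8 Ω
Step 3 — Series combination: Z_total = R + L = 2450 + j816.8 Ω = 2583∠18.4° Ω.

Z = 2450 + j816.8 Ω = 2583∠18.4° Ω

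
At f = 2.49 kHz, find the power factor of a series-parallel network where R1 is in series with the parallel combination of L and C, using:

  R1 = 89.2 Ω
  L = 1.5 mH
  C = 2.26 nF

Step 1 — Angular frequency: ω = 2π·f = 2π·2490 = 1.565e+04 rad/s.
Step 2 — Component impedances:
  R1: Z = R = 89.2 Ω
  L: Z = jωL = j·1.565e+04·0.0015 = 0 + j23.47 Ω
  C: Z = 1/(jωC) = -j/(ω·C) = 0 - j2.828e+04 Ω
Step 3 — Parallel branch: L || C = 1/(1/L + 1/C) = 0 + j23.49 Ω.
Step 4 — Series with R1: Z_total = R1 + (L || C) = 89.2 + j23.49 Ω = 92.24∠14.8° Ω.
Step 5 — Power factor: PF = cos(φ) = Re(Z)/|Z| = 89.2/92.24 = 0.967.
Step 6 — Type: Im(Z) = 23.49 ⇒ lagging (phase φ = 14.8°).

PF = 0.967 (lagging, φ = 14.8°)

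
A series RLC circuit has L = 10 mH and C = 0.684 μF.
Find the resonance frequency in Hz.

Step 1 — Resonance condition Im(Z)=0 gives ω₀ = 1/√(LC).
Step 2 — ω₀ = 1/√(0.01·6.84e-07) = 1.209e+04 rad/s.
Step 3 — f₀ = ω₀/(2π) = 1924 Hz.

f₀ = 1924 Hz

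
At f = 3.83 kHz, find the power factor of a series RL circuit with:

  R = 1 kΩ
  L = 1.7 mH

Step 1 — Angular frequency: ω = 2π·f = 2π·3830 = 2.406e+04 rad/s.
Step 2 — Component impedances:
  R: Z = R = 1000 Ω
  L: Z = jωL = j·2.406e+04·0.0017 = 0 + j40.91 Ω
Step 3 — Series combination: Z_total = R + L = 1000 + j40.91 Ω = 1001∠2.3° Ω.
Step 4 — Power factor: PF = cos(φ) = Re(Z)/|Z| = 1000/1000.8 = 0.9992.
Step 5 — Type: Im(Z) = 40.91 ⇒ lagging (phase φ = 2.3°).

PF = 0.9992 (lagging, φ = 2.3°)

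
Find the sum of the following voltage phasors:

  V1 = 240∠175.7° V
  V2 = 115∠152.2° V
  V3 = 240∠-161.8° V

Step 1 — Convert each phasor to rectangular form:
  V1 = 240·(cos(175.7°) + j·sin(175.7°)) = -239.3 + j17.99 V
  V2 = 115·(cos(152.2°) + j·sin(152.2°)) = -101.7 + j53.63 V
  V3 = 240·(cos(-161.8°) + j·sin(-161.8°)) = -228 - j74.96 V
Step 2 — Sum components: V_total = -569 - j3.331 V.
Step 3 — Convert to polar: |V_total| = 569.1 V, ∠V_total = -179.7°.

V_total = 569.1∠-179.7° V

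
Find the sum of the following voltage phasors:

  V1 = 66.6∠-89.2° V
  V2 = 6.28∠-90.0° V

Step 1 — Convert each phasor to rectangular form:
  V1 = 66.6·(cos(-89.2°) + j·sin(-89.2°)) = 0.9299 - j66.59 V
  V2 = 6.28·(cos(-90.0°) + j·sin(-90.0°)) = 0 - j6.28 V
Step 2 — Sum components: V_total = 0.9299 - j72.87 V.
Step 3 — Convert to polar: |V_total| = 72.88 V, ∠V_total = -89.3°.

V_total = 72.88∠-89.3° V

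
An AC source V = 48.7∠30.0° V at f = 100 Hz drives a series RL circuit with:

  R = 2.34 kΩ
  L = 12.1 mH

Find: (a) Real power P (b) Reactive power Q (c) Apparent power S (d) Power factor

Step 1 — Angular frequency: ω = 2π·f = 2π·100 = 628.3 rad/s.
Step 2 — Component impedances:
  R: Z = R = 2340 Ω
  L: Z = jωL = j·628.3·0.0121 = 0 + j7.603 Ω
Step 3 — Series combination: Z_total = R + L = 2340 + j7.603 Ω = 2340∠0.2° Ω.
Step 4 — Source phasor: V = 48.7∠30.0° V = 42.18 + j24.35 V.
Step 5 — Current: I = V / Z = 0.01806 + j0.01035 A = 0.02081∠29.8° A.
Step 6 — Complex power: S = V·I* = 1.014 + j0.003293 VA.
Step 7 — Real power: P = Re(S) = 1.014 W.
Step 8 — Reactive power: Q = Im(S) = 0.003293 VAR.
Step 9 — Apparent power: |S| = 1.014 VA.
Step 10 — Power factor: PF = P/|S| = 1 (lagging).

(a) P = 1.014 W  (b) Q = 0.003293 VAR  (c) S = 1.014 VA  (d) PF = 1 (lagging)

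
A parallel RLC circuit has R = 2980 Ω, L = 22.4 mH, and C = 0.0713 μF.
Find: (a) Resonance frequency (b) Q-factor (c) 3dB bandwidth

Step 1 — Resonance: ω₀ = 1/√(LC) = 1/√(0.0224·7.13e-08) = 2.502e+04 rad/s.
Step 2 — f₀ = ω₀/(2π) = 3982 Hz.
Step 3 — Parallel Q: Q = R/(ω₀L) = 2980/(2.502e+04·0.0224) = 5.317.
Step 4 — Bandwidth: Δω = ω₀/Q = 4706 rad/s; BW = Δω/(2π) = 749.1 Hz.

(a) f₀ = 3982 Hz  (b) Q = 5.317  (c) BW = 749.1 Hz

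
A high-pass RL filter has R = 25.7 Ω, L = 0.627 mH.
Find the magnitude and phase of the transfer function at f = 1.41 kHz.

Step 1 — Angular frequency: ω = 2π·1410 = 8859 rad/s.
Step 2 — Transfer function: H(jω) = jωL/(R + jωL).
Step 3 — Numerator jωL = j·5.555; denominator R + jωL = 25.7 + j5.555.
Step 4 — H = 0.04463 + j0.2065.
Step 5 — Magnitude: |H| = 0.2113 (-13.5 dB); phase: φ = 77.8°.

|H| = 0.2113 (-13.5 dB), φ = 77.8°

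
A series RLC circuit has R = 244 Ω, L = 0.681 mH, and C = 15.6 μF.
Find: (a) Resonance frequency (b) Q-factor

Step 1 — Resonance condition Im(Z)=0 gives ω₀ = 1/√(LC).
Step 2 — ω₀ = 1/√(0.000681·1.56e-05) = 9702 rad/s.
Step 3 — f₀ = ω₀/(2π) = 1544 Hz.
Step 4 — Series Q: Q = ω₀L/R = 9702·0.000681/244 = 0.02708.

(a) f₀ = 1544 Hz  (b) Q = 0.02708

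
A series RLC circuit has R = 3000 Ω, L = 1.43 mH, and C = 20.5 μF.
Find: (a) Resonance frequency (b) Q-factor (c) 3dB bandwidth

Step 1 — Resonance: ω₀ = 1/√(LC) = 1/√(0.00143·2.05e-05) = 5841 rad/s.
Step 2 — f₀ = ω₀/(2π) = 929.6 Hz.
Step 3 — Series Q: Q = ω₀L/R = 5841·0.00143/3000 = 0.002784.
Step 4 — Bandwidth: Δω = ω₀/Q = 2.098e+06 rad/s; BW = Δω/(2π) = 3.339e+05 Hz.

(a) f₀ = 929.6 Hz  (b) Q = 0.002784  (c) BW = 3.339e+05 Hz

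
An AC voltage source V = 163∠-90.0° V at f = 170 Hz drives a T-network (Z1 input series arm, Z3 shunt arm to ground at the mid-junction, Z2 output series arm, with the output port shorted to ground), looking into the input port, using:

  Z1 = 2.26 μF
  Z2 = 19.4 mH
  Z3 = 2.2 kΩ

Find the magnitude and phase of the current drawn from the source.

Step 1 — Angular frequency: ω = 2π·f = 2π·170 = 1068 rad/s.
Step 2 — Component impedances:
  Z1: Z = 1/(jωC) = -j/(ω·C) = 0 - j414.3 Ω
  Z2: Z = jωL = j·1068·0.0194 = 0 + j20.72 Ω
  Z3: Z = R = 2200 Ω
Step 3 — With the output port shorted to ground, the output series arm Z2 runs from the junction to ground; the shunt arm Z3 also runs from the junction to ground. They appear in parallel: Z3 || Z2 = 0.1952 + j20.72 Ω.
Step 4 — Series with input arm Z1: Z_in = Z1 + (Z3 || Z2) = 0.1952 - j393.5 Ω = 393.5∠-90.0° Ω.
Step 5 — Source phasor: V = 163∠-90.0° V = 0 - j163 V.
Step 6 — Ohm's law: I = V / Z_total = (0 - j163) / (0.1952 - j393.5) = 0.4142 - j0.0002054 A.
Step 7 — Convert to polar: |I| = 0.4142 A, ∠I = -0.0°.

I = 0.4142∠-0.0° A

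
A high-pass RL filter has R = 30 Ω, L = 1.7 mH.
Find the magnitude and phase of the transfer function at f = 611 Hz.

Step 1 — Angular frequency: ω = 2π·611 = 3839 rad/s.
Step 2 — Transfer function: H(jω) = jωL/(R + jωL).
Step 3 — Numerator jωL = j·6.526; denominator R + jωL = 30 + j6.526.
Step 4 — H = 0.04519 + j0.2077.
Step 5 — Magnitude: |H| = 0.2126 (-13.4 dB); phase: φ = 77.7°.

|H| = 0.2126 (-13.4 dB), φ = 77.7°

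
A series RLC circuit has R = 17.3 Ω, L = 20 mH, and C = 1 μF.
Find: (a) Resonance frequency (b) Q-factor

Step 1 — Resonance condition Im(Z)=0 gives ω₀ = 1/√(LC).
Step 2 — ω₀ = 1/√(0.02·1e-06) = 7071 rad/s.
Step 3 — f₀ = ω₀/(2π) = 1125 Hz.
Step 4 — Series Q: Q = ω₀L/R = 7071·0.02/17.3 = 8.175.

(a) f₀ = 1125 Hz  (b) Q = 8.175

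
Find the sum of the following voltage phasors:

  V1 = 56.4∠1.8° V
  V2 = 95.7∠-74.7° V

Step 1 — Convert each phasor to rectangular form:
  V1 = 56.4·(cos(1.8°) + j·sin(1.8°)) = 56.37 + j1.772 V
  V2 = 95.7·(cos(-74.7°) + j·sin(-74.7°)) = 25.25 - j92.31 V
Step 2 — Sum components: V_total = 81.62 - j90.54 V.
Step 3 — Convert to polar: |V_total| = 121.9 V, ∠V_total = -48.0°.

V_total = 121.9∠-48.0° V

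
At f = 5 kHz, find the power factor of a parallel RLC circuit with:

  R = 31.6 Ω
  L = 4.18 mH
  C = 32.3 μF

Step 1 — Angular frequency: ω = 2π·f = 2π·5000 = 3.142e+04 rad/s.
Step 2 — Component impedances:
  R: Z = R = 31.6 Ω
  L: Z = jωL = j·3.142e+04·0.00418 = 0 + j131.3 Ω
  C: Z = 1/(jωC) = -j/(ω·C) = 0 - j0.9855 Ω
Step 3 — Parallel combination: 1/Z_total = 1/R + 1/L + 1/C; Z_total = 0.03117 - j0.992 Ω = 0.9924∠-88.2° Ω.
Step 4 — Power factor: PF = cos(φ) = Re(Z)/|Z| = 0.03117/0.9924 = 0.03141.
Step 5 — Type: Im(Z) = -0.992 ⇒ leading (phase φ = -88.2°).

PF = 0.03141 (leading, φ = -88.2°)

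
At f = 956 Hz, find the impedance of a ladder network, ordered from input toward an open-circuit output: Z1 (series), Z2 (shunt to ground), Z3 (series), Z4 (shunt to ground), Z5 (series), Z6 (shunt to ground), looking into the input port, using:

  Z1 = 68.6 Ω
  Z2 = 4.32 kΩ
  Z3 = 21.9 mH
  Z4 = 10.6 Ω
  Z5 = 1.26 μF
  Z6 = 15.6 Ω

Step 1 — Angular frequency: ω = 2π·f = 2π·956 = 6007 rad/s.
Step 2 — Component impedances:
  Z1: Z = R = 68.6 Ω
  Z2: Z = R = 4320 Ω
  Z3: Z = jωL = j·6007·0.0219 = 0 + j131.5 Ω
  Z4: Z = R = 10.6 Ω
  Z5: Z = 1/(jωC) = -j/(ω·C) = 0 - j132.1 Ω
  Z6: Z = R = 15.6 Ω
Step 3 — Ladder network (open output): work backward from the far end, alternating series and parallel combinations. Z_in = 82.94 + j130 Ω = 154.2∠57.5° Ω.

Z = 82.94 + j130 Ω = 154.2∠57.5° Ω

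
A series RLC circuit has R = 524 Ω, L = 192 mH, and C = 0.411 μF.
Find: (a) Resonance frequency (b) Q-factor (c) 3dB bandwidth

Step 1 — Resonance: ω₀ = 1/√(LC) = 1/√(0.192·4.11e-07) = 3560 rad/s.
Step 2 — f₀ = ω₀/(2π) = 566.6 Hz.
Step 3 — Series Q: Q = ω₀L/R = 3560·0.192/524 = 1.304.
Step 4 — Bandwidth: Δω = ω₀/Q = 2729 rad/s; BW = Δω/(2π) = 434.4 Hz.

(a) f₀ = 566.6 Hz  (b) Q = 1.304  (c) BW = 434.4 Hz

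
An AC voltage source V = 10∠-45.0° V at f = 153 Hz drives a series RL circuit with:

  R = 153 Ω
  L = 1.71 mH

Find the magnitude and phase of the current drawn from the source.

Step 1 — Angular frequency: ω = 2π·f = 2π·153 = 961.3 rad/s.
Step 2 — Component impedances:
  R: Z = R = 153 Ω
  L: Z = jωL = j·961.3·0.00171 = 0 + j1.644 Ω
Step 3 — Series combination: Z_total = R + L = 153 + j1.644 Ω = 153∠0.6° Ω.
Step 4 — Source phasor: V = 10∠-45.0° V = 7.071 - j7.071 V.
Step 5 — Ohm's law: I = V / Z_total = (7.071 - j7.071) / (153 + j1.644) = 0.04571 - j0.04671 A.
Step 6 — Convert to polar: |I| = 0.06536 A, ∠I = -45.6°.

I = 0.06536∠-45.6° A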